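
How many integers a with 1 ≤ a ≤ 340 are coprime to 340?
The number of a ∈ {1, ..., 340} with gcd(a, 340) = 1 is by definition Euler's totient φ(340). φ is multiplicative, with φ(p^e) = p^e − p^(e−1). Factorise 340 = 2^2 · 5 · 17. Then
  φ(340) = (2^2 − 2^1) · (5 − 1) · (17 − 1) = 2 · 4 · 16 = 128.
So there are 128 such integers.

Final answer: 128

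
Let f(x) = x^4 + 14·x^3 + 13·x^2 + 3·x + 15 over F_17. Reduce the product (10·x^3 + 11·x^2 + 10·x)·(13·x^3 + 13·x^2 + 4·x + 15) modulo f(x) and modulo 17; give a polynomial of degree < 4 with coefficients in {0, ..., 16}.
a · b ≡ 2·x^3 + 6·x^2 + 14·x (mod f(x))

Multiply as integer polynomials: a · b = 130·x^6 + 273·x^5 + 313·x^4 + 324·x^3 + 205·x^2 + 150·x. Reducing coefficients mod 17: a · b ≡ 11·x^6 + x^5 + 7·x^4 + x^3 + x^2 + 14·x. Now divide by f(x) = x^4 + 14·x^3 + 13·x^2 + 3·x + 15 in F_17[x], eliminating the leading term at each step:
  leading term 11·x^6: subtract (11·x^2)·f(x) = 11·x^6 + x^5 + 7·x^4 + 16·x^3 + 12·x^2, leaving 2·x^3 + 6·x^2 + 14·x (coefficients mod 17)
The degree is now < 4, so this is the remainder. Hence a · b ≡ 2·x^3 + 6·x^2 + 14·x in F_17[x]/(f).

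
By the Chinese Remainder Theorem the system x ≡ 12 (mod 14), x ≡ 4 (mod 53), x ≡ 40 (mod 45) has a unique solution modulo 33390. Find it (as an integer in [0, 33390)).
The moduli 14, 53, 45 are pairwise coprime, so by the CRT there is a unique solution mod 14·53·45 = 33390.
Solve by successive substitution. Start with x ≡ 12 (mod 14).
  Combine with x ≡ 4 (mod 53): write x = 12 + 14·t and require 12 + 14·t ≡ 4 (mod 53), i.e. 14·t ≡ 4 − 12 ≡ 45 (mod 53). Since 14^(−1) ≡ 19 (mod 53), t ≡ 19·45 ≡ 7 (mod 53). So x ≡ 12 + 14·7 = 110 (mod 742).
  Combine with x ≡ 40 (mod 45): write x = 110 + 742·t and require 110 + 742·t ≡ 40 (mod 45), i.e. 742·t ≡ 40 − 110 ≡ 20 (mod 45). Since 742^(−1) ≡ 43 (mod 45) (742 ≡ 22 (mod 45)), t ≡ 43·20 ≡ 5 (mod 45). So x ≡ 110 + 742·5 = 3820 (mod 33390).
Unique solution in [0, 33390): x = 3820.

Final answer: x ≡ 3820 (mod 33390); the representative in [0, 33390) is 3820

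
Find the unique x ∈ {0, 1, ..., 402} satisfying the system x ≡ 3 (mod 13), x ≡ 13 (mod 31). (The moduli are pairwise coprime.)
The moduli 13, 31 are pairwise coprime, so by the CRT there is a unique solution mod 13·31 = 403.
Solve by successive substitution. Start with x ≡ 3 (mod 13).
  Combine with x ≡ 13 (mod 31): write x = 3 + 13·t and require 3 + 13·t ≡ 13 (mod 31), i.e. 13·t ≡ 13 − 3 ≡ 10 (mod 31). Since 13^(−1) ≡ 12 (mod 31), t ≡ 12·10 ≡ 27 (mod 31). So x ≡ 3 + 13·27 = 354 (mod 403).
Unique solution in [0, 403): x = 354.

Final answer: x ≡ 354 (mod 403); the representative in [0, 403) is 354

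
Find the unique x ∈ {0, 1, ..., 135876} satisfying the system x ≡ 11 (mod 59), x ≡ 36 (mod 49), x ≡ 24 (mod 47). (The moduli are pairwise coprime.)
The moduli 59, 49, 47 are pairwise coprime, so by the CRT there is a unique solution mod 59·49·47 = 135877.
Solve by successive substitution. Start with x ≡ 11 (mod 59).
  Combine with x ≡ 36 (mod 49): write x = 11 + 59·t and require 11 + 59·t ≡ 36 (mod 49), i.e. 59·t ≡ 36 − 11 ≡ 25 (mod 49). Since 59^(−1) ≡ 5 (mod 49) (59 ≡ 10 (mod 49)), t ≡ 5·25 ≡ 27 (mod 49). So x ≡ 11 + 59·27 = 1604 (mod 2891).
  Combine with x ≡ 24 (mod 47): write x = 1604 + 2891·t and require 1604 + 2891·t ≡ 24 (mod 47), i.e. 2891·t ≡ 24 − 1604 ≡ 18 (mod 47). Since 2891^(−1) ≡ 2 (mod 47) (2891 ≡ 24 (mod 47)), t ≡ 2·18 ≡ 36 (mod 47). So x ≡ 1604 + 2891·36 = 105680 (mod 135877).
Unique solution in [0, 135877): x = 105680.

Final answer: x ≡ 105680 (mod 135877); the representative in [0, 135877) is 105680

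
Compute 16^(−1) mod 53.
16^(−1) ≡ 10 (mod 53)

Apply the extended Euclidean algorithm to (53, 16), tracking rows (r, s, t) with s·53 + t·16 = r. Each division r_prev = q·r_cur + r_new produces the new row as (previous row) − q·(current row):
  row A: (53, 1, 0)   [1·53 + 0·16 = 53]
  row B: (16, 0, 1)   [0·53 + 1·16 = 16]
  53 = 3·16 + 5   → row C = row A − 3·row B = (5, 1, −3)   [check: 1·53 − 3·16 = 5]
  16 = 3·5 + 1   → row D = row B − 3·row C = (1, −3, 10)   [check: −3·53 + 10·16 = 1]
  5 = 5·1 + 0   → remainder 0, stop. gcd = 1 (last nonzero row D).
The gcd is 1, so 16 is invertible mod 53. The last nonzero row gives −3·53 + 10·16 = 1, so t = 10. So 16^(−1) ≡ 10 (mod 53). Verify: 16 · 10 = 160 ≡ 1 (mod 53). ✓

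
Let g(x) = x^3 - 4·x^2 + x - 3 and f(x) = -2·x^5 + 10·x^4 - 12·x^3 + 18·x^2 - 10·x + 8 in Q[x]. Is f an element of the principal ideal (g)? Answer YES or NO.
NO

In Q[x] the ideal (g) consists of all multiples of g, so f ∈ (g) iff g | f, i.e. iff the remainder of f on division by g is 0. Divide f by g (g is monic, so eliminate the leading term of the running remainder at each step):
  leading term -2·x^5: subtract (-2·x^2)·g(x) = -2·x^5 + 8·x^4 - 2·x^3 + 6·x^2, leaving 2·x^4 - 10·x^3 + 12·x^2 - 10·x + 8
  leading term 2·x^4: subtract (2·x)·g(x) = 2·x^4 - 8·x^3 + 2·x^2 - 6·x, leaving -2·x^3 + 10·x^2 - 4·x + 8
  leading term -2·x^3: subtract (-2)·g(x) = -2·x^3 + 8·x^2 - 2·x + 6, leaving 2·x^2 - 2·x + 2
The remainder r(x) = 2·x^2 - 2·x + 2 ≠ 0 (and deg r < deg g), so g ∤ f, i.e. f ∉ (g).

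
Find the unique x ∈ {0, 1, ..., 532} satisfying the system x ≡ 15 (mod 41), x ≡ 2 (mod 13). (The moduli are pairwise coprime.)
x ≡ 15 (mod 533); the representative in [0, 533) is 15

The moduli 41, 13 are pairwise coprime, so by the CRT there is a unique solution mod 41·13 = 533.
Solve by successive substitution. Start with x ≡ 15 (mod 41).
  Combine with x ≡ 2 (mod 13): write x = 15 + 41·t and require 15 + 41·t ≡ 2 (mod 13), i.e. 41·t ≡ 2 − 15 ≡ 0 (mod 13). Since 41^(−1) ≡ 7 (mod 13) (41 ≡ 2 (mod 13)), t ≡ 7·0 ≡ 0 (mod 13). So x ≡ 15 + 41·0 = 15 (mod 533).
Unique solution in [0, 533): x = 15.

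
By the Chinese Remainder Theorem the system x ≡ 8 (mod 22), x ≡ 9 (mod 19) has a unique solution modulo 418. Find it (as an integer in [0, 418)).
The moduli 22, 19 are pairwise coprime, so by the CRT there is a unique solution mod 22·19 = 418.
Solve by successive substitution. Start with x ≡ 8 (mod 22).
  Combine with x ≡ 9 (mod 19): write x = 8 + 22·t and require 8 + 22·t ≡ 9 (mod 19), i.e. 22·t ≡ 9 − 8 ≡ 1 (mod 19). Since 22^(−1) ≡ 13 (mod 19) (22 ≡ 3 (mod 19)), t ≡ 13·1 ≡ 13 (mod 19). So x ≡ 8 + 22·13 = 294 (mod 418).
Unique solution in [0, 418): x = 294.

Final answer: x ≡ 294 (mod 418); the representative in [0, 418) is 294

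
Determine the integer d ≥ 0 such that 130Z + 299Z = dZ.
(130, 299) = (13); d = 13

In the PID Z, (a, b) is generated by gcd(a, b). Compute gcd(299, 130) with the extended Euclidean algorithm, tracking rows (r, s, t) with s·299 + t·130 = r:
  row A: (299, 1, 0)   [1·299 + 0·130 = 299]
  row B: (130, 0, 1)   [0·299 + 1·130 = 130]
  299 = 2·130 + 39   → row C = row A − 2·row B = (39, 1, −2)   [check: 1·299 − 2·130 = 39]
  130 = 3·39 + 13   → row D = row B − 3·row C = (13, −3, 7)   [check: −3·299 + 7·130 = 13]
  39 = 3·13 + 0   → remainder 0, stop. gcd = 13 (last nonzero row D).
So gcd(130, 299) = 13, with Bézout identity −3·299 + 7·130 = 13. Containment (⊇): the Bézout identity exhibits 13 as an element of (130, 299), giving (13) ⊆ (130, 299). Containment (⊆): since 13 | 130 and 13 | 299 (130 = 13·10, 299 = 13·23), every Z-linear combination of 130 and 299 is divisible by 13, so (130, 299) ⊆ (13). Therefore (130, 299) = (13), d = 13.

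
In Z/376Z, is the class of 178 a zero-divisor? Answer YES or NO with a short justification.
gcd(178, 376) = 2 > 1, so 178 is not a unit in Z/376Z. In Z/nZ every nonzero non-unit is a zero-divisor: explicitly, take b = 376/gcd = 188 ≠ 0 (mod 376); then 178·188 = 33464 = 89·376, i.e. 178·188 ≡ 0 (mod 376). So 178 is a zero-divisor.

Final answer: YES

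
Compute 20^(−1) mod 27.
20^(−1) ≡ 23 (mod 27)

Apply the extended Euclidean algorithm to (27, 20), tracking rows (r, s, t) with s·27 + t·20 = r. Each division r_prev = q·r_cur + r_new produces the new row as (previous row) − q·(current row):
  row A: (27, 1, 0)   [1·27 + 0·20 = 27]
  row B: (20, 0, 1)   [0·27 + 1·20 = 20]
  27 = 1·20 + 7   → row C = row A − 1·row B = (7, 1, −1)   [check: 1·27 − 1·20 = 7]
  20 = 2·7 + 6   → row D = row B − 2·row C = (6, −2, 3)   [check: −2·27 + 3·20 = 6]
  7 = 1·6 + 1   → row E = row C − 1·row D = (1, 3, −4)   [check: 3·27 − 4·20 = 1]
  6 = 6·1 + 0   → remainder 0, stop. gcd = 1 (last nonzero row E).
The gcd is 1, so 20 is invertible mod 27. The last nonzero row gives 3·27 − 4·20 = 1, so t = −4. So 20^(−1) ≡ −4 ≡ 23 (mod 27). Verify: 20 · 23 = 460 ≡ 1 (mod 27). ✓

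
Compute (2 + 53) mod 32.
23

Reduce the summands first: 53 ≡ 21 (mod 32), so 2 + 53 ≡ 2 + 21 (mod 32). 2 + 21 = 23; 23 = 0·32 + 23, so (2 + 53) mod 32 = 23.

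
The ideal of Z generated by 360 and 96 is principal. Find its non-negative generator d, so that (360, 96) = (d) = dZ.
(360, 96) = (24); d = 24

In the PID Z, (a, b) is generated by gcd(a, b). Compute gcd(360, 96) with the extended Euclidean algorithm, tracking rows (r, s, t) with s·360 + t·96 = r:
  row A: (360, 1, 0)   [1·360 + 0·96 = 360]
  row B: (96, 0, 1)   [0·360 + 1·96 = 96]
  360 = 3·96 + 72   → row C = row A − 3·row B = (72, 1, −3)   [check: 1·360 − 3·96 = 72]
  96 = 1·72 + 24   → row D = row B − 1·row C = (24, −1, 4)   [check: −1·360 + 4·96 = 24]
  72 = 3·24 + 0   → remainder 0, stop. gcd = 24 (last nonzero row D).
So gcd(360, 96) = 24, with Bézout identity −1·360 + 4·96 = 24. Containment (⊇): the Bézout identity exhibits 24 as an element of (360, 96), giving (24) ⊆ (360, 96). Containment (⊆): since 24 | 360 and 24 | 96 (360 = 24·15, 96 = 24·4), every Z-linear combination of 360 and 96 is divisible by 24, so (360, 96) ⊆ (24). Therefore (360, 96) = (24), d = 24.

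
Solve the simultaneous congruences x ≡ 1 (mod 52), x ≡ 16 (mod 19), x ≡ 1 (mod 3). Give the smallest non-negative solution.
The moduli 52, 19, 3 are pairwise coprime, so by the CRT there is a unique solution mod 52·19·3 = 2964.
Solve by successive substitution. Start with x ≡ 1 (mod 52).
  Combine with x ≡ 16 (mod 19): write x = 1 + 52·t and require 1 + 52·t ≡ 16 (mod 19), i.e. 52·t ≡ 16 − 1 ≡ 15 (mod 19). Since 52^(−1) ≡ 15 (mod 19) (52 ≡ 14 (mod 19)), t ≡ 15·15 ≡ 16 (mod 19). So x ≡ 1 + 52·16 = 833 (mod 988).
  Combine with x ≡ 1 (mod 3): write x = 833 + 988·t and require 833 + 988·t ≡ 1 (mod 3), i.e. 988·t ≡ 1 − 833 ≡ 2 (mod 3). Since 988^(−1) ≡ 1 (mod 3) (988 ≡ 1 (mod 3)), t ≡ 1·2 ≡ 2 (mod 3). So x ≡ 833 + 988·2 = 2809 (mod 2964).
Unique solution in [0, 2964): x = 2809.

Final answer: x ≡ 2809 (mod 2964); the representative in [0, 2964) is 2809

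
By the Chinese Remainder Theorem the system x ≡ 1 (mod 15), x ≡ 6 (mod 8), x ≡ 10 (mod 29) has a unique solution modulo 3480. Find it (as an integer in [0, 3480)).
x ≡ 2446 (mod 3480); the representative in [0, 3480) is 2446

The moduli 15, 8, 29 are pairwise coprime, so by the CRT there is a unique solution mod 15·8·29 = 3480.
Solve by successive substitution. Start with x ≡ 1 (mod 15).
  Combine with x ≡ 6 (mod 8): write x = 1 + 15·t and require 1 + 15·t ≡ 6 (mod 8), i.e. 15·t ≡ 6 − 1 ≡ 5 (mod 8). Since 15^(−1) ≡ 7 (mod 8) (15 ≡ 7 (mod 8)), t ≡ 7·5 ≡ 3 (mod 8). So x ≡ 1 + 15·3 = 46 (mod 120).
  Combine with x ≡ 10 (mod 29): write x = 46 + 120·t and require 46 + 120·t ≡ 10 (mod 29), i.e. 120·t ≡ 10 − 46 ≡ 22 (mod 29). Since 120^(−1) ≡ 22 (mod 29) (120 ≡ 4 (mod 29)), t ≡ 22·22 ≡ 20 (mod 29). So x ≡ 46 + 120·20 = 2446 (mod 3480).
Unique solution in [0, 3480): x = 2446.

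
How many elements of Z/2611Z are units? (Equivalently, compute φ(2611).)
An element a ∈ Z/2611Z is a unit iff gcd(a, 2611) = 1, so the number of units is φ(2611). φ is multiplicative, with φ(p^e) = p^e − p^(e−1). Factorise 2611 = 7 · 373. Then
  φ(2611) = (7 − 1) · (373 − 1) = 6 · 372 = 2232.

Final answer: Z/2611Z has φ(2611) = 2232 units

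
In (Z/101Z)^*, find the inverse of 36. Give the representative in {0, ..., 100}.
Apply the extended Euclidean algorithm to (101, 36), tracking rows (r, s, t) with s·101 + t·36 = r. Each division r_prev = q·r_cur + r_new produces the new row as (previous row) − q·(current row):
  row A: (101, 1, 0)   [1·101 + 0·36 = 101]
  row B: (36, 0, 1)   [0·101 + 1·36 = 36]
  101 = 2·36 + 29   → row C = row A − 2·row B = (29, 1, −2)   [check: 1·101 − 2·36 = 29]
  36 = 1·29 + 7   → row D = row B − 1·row C = (7, −1, 3)   [check: −1·101 + 3·36 = 7]
  29 = 4·7 + 1   → row E = row C − 4·row D = (1, 5, −14)   [check: 5·101 − 14·36 = 1]
  7 = 7·1 + 0   → remainder 0, stop. gcd = 1 (last nonzero row E).
The gcd is 1, so 36 is invertible mod 101. The last nonzero row gives 5·101 − 14·36 = 1, so t = −14. So 36^(−1) ≡ −14 ≡ 87 (mod 101). Verify: 36 · 87 = 3132 ≡ 1 (mod 101). ✓

Final answer: 36^(−1) ≡ 87 (mod 101)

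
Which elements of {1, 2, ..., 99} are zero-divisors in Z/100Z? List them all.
An element a ∈ Z/100Z (with a ≠ 0) is a zero-divisor iff gcd(a, 100) > 1 (because a is a unit precisely when gcd(a, n) = 1, and in Z/nZ every nonzero, non-unit element is a zero-divisor). Scan a = 1, ..., 99 and keep those with gcd(a, 100) > 1:
  gcd(2, 100) = 2, gcd(4, 100) = 4, gcd(5, 100) = 5, gcd(6, 100) = 2, gcd(8, 100) = 4, gcd(10, 100) = 10, gcd(12, 100) = 4, gcd(14, 100) = 2, gcd(15, 100) = 5, gcd(16, 100) = 4, gcd(18, 100) = 2, gcd(20, 100) = 20, gcd(22, 100) = 2, gcd(24, 100) = 4, gcd(25, 100) = 25, gcd(26, 100) = 2, gcd(28, 100) = 4, gcd(30, 100) = 10, gcd(32, 100) = 4, gcd(34, 100) = 2, gcd(35, 100) = 5, gcd(36, 100) = 4, gcd(38, 100) = 2, gcd(40, 100) = 20, gcd(42, 100) = 2, gcd(44, 100) = 4, gcd(45, 100) = 5, gcd(46, 100) = 2, gcd(48, 100) = 4, gcd(50, 100) = 50, gcd(52, 100) = 4, gcd(54, 100) = 2, gcd(55, 100) = 5, gcd(56, 100) = 4, gcd(58, 100) = 2, gcd(60, 100) = 20, gcd(62, 100) = 2, gcd(64, 100) = 4, gcd(65, 100) = 5, gcd(66, 100) = 2, gcd(68, 100) = 4, gcd(70, 100) = 10, gcd(72, 100) = 4, gcd(74, 100) = 2, gcd(75, 100) = 25, gcd(76, 100) = 4, gcd(78, 100) = 2, gcd(80, 100) = 20, gcd(82, 100) = 2, gcd(84, 100) = 4, gcd(85, 100) = 5, gcd(86, 100) = 2, gcd(88, 100) = 4, gcd(90, 100) = 10, gcd(92, 100) = 4, gcd(94, 100) = 2, gcd(95, 100) = 5, gcd(96, 100) = 4, gcd(98, 100) = 2.
All other a ∈ {1, ..., 99} have gcd(a, 100) = 1 and are units. So the nonzero zero-divisors are exactly the 59 values of a appearing in this scan.

Final answer: nonzero zero-divisors of Z/100Z = {2, 4, 5, 6, 8, 10, 12, 14, 15, 16, 18, 20, 22, 24, 25, 26, 28, 30, 32, 34, 35, 36, 38, 40, 42, 44, 45, 46, 48, 50, 52, 54, 55, 56, 58, 60, 62, 64, 65, 66, 68, 70, 72, 74, 75, 76, 78, 80, 82, 84, 85, 86, 88, 90, 92, 94, 95, 96, 98}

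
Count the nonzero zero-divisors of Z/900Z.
Z/900Z has 659 nonzero zero-divisors

In Z/900Z each nonzero element is either a unit (gcd with 900 is 1) or a zero-divisor (gcd > 1). The number of units is φ(900): factorise 900 = 2^2 · 3^2 · 5^2, so φ(900) = (2^2 − 2^1) · (3^2 − 3^1) · (5^2 − 5^1) = 2 · 6 · 20 = 240. The nonzero elements number 900 − 1 = 899. Hence the nonzero zero-divisors number 899 − 240 = 659.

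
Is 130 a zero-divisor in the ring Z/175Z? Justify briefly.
YES

gcd(130, 175) = 5 > 1, so 130 is not a unit in Z/175Z. In Z/nZ every nonzero non-unit is a zero-divisor: explicitly, take b = 175/gcd = 35 ≠ 0 (mod 175); then 130·35 = 4550 = 26·175, i.e. 130·35 ≡ 0 (mod 175). So 130 is a zero-divisor.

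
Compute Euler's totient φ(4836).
φ(4836) = 1440

φ is multiplicative, with φ(p^e) = p^e − p^(e−1). Factorise 4836 = 2^2 · 3 · 13 · 31. Then
  φ(4836) = (2^2 − 2^1) · (3 − 1) · (13 − 1) · (31 − 1) = 2 · 2 · 12 · 30 = 1440.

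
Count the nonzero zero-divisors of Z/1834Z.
Z/1834Z has 1053 nonzero zero-divisors

In Z/1834Z each nonzero element is either a unit (gcd with 1834 is 1) or a zero-divisor (gcd > 1). The number of units is φ(1834): factorise 1834 = 2 · 7 · 131, so φ(1834) = (2 − 1) · (7 − 1) · (131 − 1) = 1 · 6 · 130 = 780. The nonzero elements number 1834 − 1 = 1833. Hence the nonzero zero-divisors number 1833 − 780 = 1053.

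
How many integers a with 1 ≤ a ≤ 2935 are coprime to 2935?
The number of a ∈ {1, ..., 2935} with gcd(a, 2935) = 1 is by definition Euler's totient φ(2935). φ is multiplicative, with φ(p^e) = p^e − p^(e−1). Factorise 2935 = 5 · 587. Then
  φ(2935) = (5 − 1) · (587 − 1) = 4 · 586 = 2344.
So there are 2344 such integers.

Final answer: 2344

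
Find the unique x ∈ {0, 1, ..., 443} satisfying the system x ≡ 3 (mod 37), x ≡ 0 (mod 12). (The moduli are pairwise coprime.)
x ≡ 336 (mod 444); the representative in [0, 444) is 336

The moduli 37, 12 are pairwise coprime, so by the CRT there is a unique solution mod 37·12 = 444.
Solve by successive substitution. Start with x ≡ 3 (mod 37).
  Combine with x ≡ 0 (mod 12): write x = 3 + 37·t and require 3 + 37·t ≡ 0 (mod 12), i.e. 37·t ≡ 0 − 3 ≡ 9 (mod 12). Since 37^(−1) ≡ 1 (mod 12) (37 ≡ 1 (mod 12)), t ≡ 1·9 ≡ 9 (mod 12). So x ≡ 3 + 37·9 = 336 (mod 444).
Unique solution in [0, 444): x = 336.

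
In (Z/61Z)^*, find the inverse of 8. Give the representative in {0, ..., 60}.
Apply the extended Euclidean algorithm to (61, 8), tracking rows (r, s, t) with s·61 + t·8 = r. Each division r_prev = q·r_cur + r_new produces the new row as (previous row) − q·(current row):
  row A: (61, 1, 0)   [1·61 + 0·8 = 61]
  row B: (8, 0, 1)   [0·61 + 1·8 = 8]
  61 = 7·8 + 5   → row C = row A − 7·row B = (5, 1, −7)   [check: 1·61 − 7·8 = 5]
  8 = 1·5 + 3   → row D = row B − 1·row C = (3, −1, 8)   [check: −1·61 + 8·8 = 3]
  5 = 1·3 + 2   → row E = row C − 1·row D = (2, 2, −15)   [check: 2·61 − 15·8 = 2]
  3 = 1·2 + 1   → row F = row D − 1·row E = (1, −3, 23)   [check: −3·61 + 23·8 = 1]
  2 = 2·1 + 0   → remainder 0, stop. gcd = 1 (last nonzero row F).
The gcd is 1, so 8 is invertible mod 61. The last nonzero row gives −3·61 + 23·8 = 1, so t = 23. So 8^(−1) ≡ 23 (mod 61). Verify: 8 · 23 = 184 ≡ 1 (mod 61). ✓

Final answer: 8^(−1) ≡ 23 (mod 61)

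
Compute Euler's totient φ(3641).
φ(3641) = 3300

φ is multiplicative, with φ(p^e) = p^e − p^(e−1). Factorise 3641 = 11 · 331. Then
  φ(3641) = (11 − 1) · (331 − 1) = 10 · 330 = 3300.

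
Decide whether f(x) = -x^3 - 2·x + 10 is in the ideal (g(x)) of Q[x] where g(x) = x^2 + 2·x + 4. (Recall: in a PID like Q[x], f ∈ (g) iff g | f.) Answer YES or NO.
In Q[x] the ideal (g) consists of all multiples of g, so f ∈ (g) iff g | f, i.e. iff the remainder of f on division by g is 0. Divide f by g (g is monic, so eliminate the leading term of the running remainder at each step):
  leading term -x^3: subtract (-x)·g(x) = -x^3 - 2·x^2 - 4·x, leaving 2·x^2 + 2·x + 10
  leading term 2·x^2: subtract (2)·g(x) = 2·x^2 + 4·x + 8, leaving 2 - 2·x
The remainder r(x) = 2 - 2·x ≠ 0 (and deg r < deg g), so g ∤ f, i.e. f ∉ (g).

Final answer: NO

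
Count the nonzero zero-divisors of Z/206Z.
Z/206Z has 103 nonzero zero-divisors

In Z/206Z each nonzero element is either a unit (gcd with 206 is 1) or a zero-divisor (gcd > 1). The number of units is φ(206): factorise 206 = 2 · 103, so φ(206) = (2 − 1) · (103 − 1) = 1 · 102 = 102. The nonzero elements number 206 − 1 = 205. Hence the nonzero zero-divisors number 205 − 102 = 103.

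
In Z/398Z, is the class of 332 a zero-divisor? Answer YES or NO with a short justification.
gcd(332, 398) = 2 > 1, so 332 is not a unit in Z/398Z. In Z/nZ every nonzero non-unit is a zero-divisor: explicitly, take b = 398/gcd = 199 ≠ 0 (mod 398); then 332·199 = 66068 = 166·398, i.e. 332·199 ≡ 0 (mod 398). So 332 is a zero-divisor.

Final answer: YES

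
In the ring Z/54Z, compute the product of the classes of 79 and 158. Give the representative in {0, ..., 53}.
Reduce the factors first: 79 ≡ 25, 158 ≡ 50 (mod 54), so 79 · 158 ≡ 25 · 50 (mod 54). 25 · 50 = 1250. Dividing by 54: 1250 = 23·54 + 8. So (79 · 158) mod 54 = 8.

Final answer: 8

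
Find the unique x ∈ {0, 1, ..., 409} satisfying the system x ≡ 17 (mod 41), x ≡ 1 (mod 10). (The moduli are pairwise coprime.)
x ≡ 181 (mod 410); the representative in [0, 410) is 181

The moduli 41, 10 are pairwise coprime, so by the CRT there is a unique solution mod 41·10 = 410.
Solve by successive substitution. Start with x ≡ 17 (mod 41).
  Combine with x ≡ 1 (mod 10): write x = 17 + 41·t and require 17 + 41·t ≡ 1 (mod 10), i.e. 41·t ≡ 1 − 17 ≡ 4 (mod 10). Since 41^(−1) ≡ 1 (mod 10) (41 ≡ 1 (mod 10)), t ≡ 1·4 ≡ 4 (mod 10). So x ≡ 17 + 41·4 = 181 (mod 410).
Unique solution in [0, 410): x = 181.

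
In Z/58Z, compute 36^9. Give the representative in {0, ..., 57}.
Use repeated squaring. Binary(9) = 1001. Walk through the bits of the exponent 9 left-to-right: at each bit after the leading one, square the running value, then multiply by 36 if the bit is 1 (always reducing mod 58):
  bit 1 = 1 (leading): start with 36.
  bit 2 = 0: square 36^2 = 1296 ≡ 20 (mod 58).
  bit 3 = 0: square 20^2 = 400 ≡ 52 (mod 58).
  bit 4 = 1: square 52^2 = 2704 ≡ 36; bit is 1, so multiply 36·36 = 1296 ≡ 20 (mod 58).
Final value: 36^9 ≡ 20 (mod 58).

Final answer: 20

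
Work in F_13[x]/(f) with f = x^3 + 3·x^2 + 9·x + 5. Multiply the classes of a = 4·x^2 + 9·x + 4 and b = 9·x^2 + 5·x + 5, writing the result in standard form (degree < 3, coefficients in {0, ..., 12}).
Multiply as integer polynomials: a · b = 36·x^4 + 101·x^3 + 101·x^2 + 65·x + 20. Reducing coefficients mod 13: a · b ≡ 10·x^4 + 10·x^3 + 10·x^2 + 7. Now divide by f(x) = x^3 + 3·x^2 + 9·x + 5 in F_13[x], eliminating the leading term at each step:
  leading term 10·x^4: subtract (10·x)·f(x) = 10·x^4 + 4·x^3 + 12·x^2 + 11·x, leaving 6·x^3 + 11·x^2 + 2·x + 7 (coefficients mod 13)
  leading term 6·x^3: subtract (6)·f(x) = 6·x^3 + 5·x^2 + 2·x + 4, leaving 6·x^2 + 3 (coefficients mod 13)
The degree is now < 3, so this is the remainder. Hence a · b ≡ 6·x^2 + 3 in F_13[x]/(f).

Final answer: a · b ≡ 6·x^2 + 3 (mod f(x))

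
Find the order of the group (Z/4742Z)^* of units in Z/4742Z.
|(Z/4742Z)^*| = 2370

(Z/4742Z)^* consists of the classes a with gcd(a, 4742) = 1, so its order is φ(4742). φ is multiplicative, with φ(p^e) = p^e − p^(e−1). Factorise 4742 = 2 · 2371. Then
  φ(4742) = (2 − 1) · (2371 − 1) = 1 · 2370 = 2370.
Thus |(Z/4742Z)^*| = 2370.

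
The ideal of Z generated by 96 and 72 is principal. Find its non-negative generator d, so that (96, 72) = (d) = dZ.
(96, 72) = (24); d = 24

In the PID Z, (a, b) is generated by gcd(a, b). Compute gcd(96, 72) with the extended Euclidean algorithm, tracking rows (r, s, t) with s·96 + t·72 = r:
  row A: (96, 1, 0)   [1·96 + 0·72 = 96]
  row B: (72, 0, 1)   [0·96 + 1·72 = 72]
  96 = 1·72 + 24   → row C = row A − 1·row B = (24, 1, −1)   [check: 1·96 − 1·72 = 24]
  72 = 3·24 + 0   → remainder 0, stop. gcd = 24 (last nonzero row C).
So gcd(96, 72) = 24, with Bézout identity 1·96 − 1·72 = 24. Containment (⊇): the Bézout identity exhibits 24 as an element of (96, 72), giving (24) ⊆ (96, 72). Containment (⊆): since 24 | 96 and 24 | 72 (96 = 24·4, 72 = 24·3), every Z-linear combination of 96 and 72 is divisible by 24, so (96, 72) ⊆ (24). Therefore (96, 72) = (24), d = 24.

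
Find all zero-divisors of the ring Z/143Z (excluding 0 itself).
An element a ∈ Z/143Z (with a ≠ 0) is a zero-divisor iff gcd(a, 143) > 1 (because a is a unit precisely when gcd(a, n) = 1, and in Z/nZ every nonzero, non-unit element is a zero-divisor). Scan a = 1, ..., 142 and keep those with gcd(a, 143) > 1:
  gcd(11, 143) = 11, gcd(13, 143) = 13, gcd(22, 143) = 11, gcd(26, 143) = 13, gcd(33, 143) = 11, gcd(39, 143) = 13, gcd(44, 143) = 11, gcd(52, 143) = 13, gcd(55, 143) = 11, gcd(65, 143) = 13, gcd(66, 143) = 11, gcd(77, 143) = 11, gcd(78, 143) = 13, gcd(88, 143) = 11, gcd(91, 143) = 13, gcd(99, 143) = 11, gcd(104, 143) = 13, gcd(110, 143) = 11, gcd(117, 143) = 13, gcd(121, 143) = 11, gcd(130, 143) = 13, gcd(132, 143) = 11.
All other a ∈ {1, ..., 142} have gcd(a, 143) = 1 and are units. So the nonzero zero-divisors are exactly the 22 values of a appearing in this scan.

Final answer: nonzero zero-divisors of Z/143Z = {11, 13, 22, 26, 33, 39, 44, 52, 55, 65, 66, 77, 78, 88, 91, 99, 104, 110, 117, 121, 130, 132}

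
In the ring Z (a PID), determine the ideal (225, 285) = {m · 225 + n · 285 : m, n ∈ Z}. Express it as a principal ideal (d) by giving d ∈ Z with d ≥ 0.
In the PID Z, (a, b) is generated by gcd(a, b). Compute gcd(285, 225) with the extended Euclidean algorithm, tracking rows (r, s, t) with s·285 + t·225 = r:
  row A: (285, 1, 0)   [1·285 + 0·225 = 285]
  row B: (225, 0, 1)   [0·285 + 1·225 = 225]
  285 = 1·225 + 60   → row C = row A − 1·row B = (60, 1, −1)   [check: 1·285 − 1·225 = 60]
  225 = 3·60 + 45   → row D = row B − 3·row C = (45, −3, 4)   [check: −3·285 + 4·225 = 45]
  60 = 1·45 + 15   → row E = row C − 1·row D = (15, 4, −5)   [check: 4·285 − 5·225 = 15]
  45 = 3·15 + 0   → remainder 0, stop. gcd = 15 (last nonzero row E).
So gcd(225, 285) = 15, with Bézout identity 4·285 − 5·225 = 15. Containment (⊇): the Bézout identity exhibits 15 as an element of (225, 285), giving (15) ⊆ (225, 285). Containment (⊆): since 15 | 225 and 15 | 285 (225 = 15·15, 285 = 15·19), every Z-linear combination of 225 and 285 is divisible by 15, so (225, 285) ⊆ (15). Therefore (225, 285) = (15), d = 15.

Final answer: (225, 285) = (15); d = 15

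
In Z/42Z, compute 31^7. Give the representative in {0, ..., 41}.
31

Use repeated squaring. Binary(7) = 111. Walk through the bits of the exponent 7 left-to-right: at each bit after the leading one, square the running value, then multiply by 31 if the bit is 1 (always reducing mod 42):
  bit 1 = 1 (leading): start with 31.
  bit 2 = 1: square 31^2 = 961 ≡ 37; bit is 1, so multiply 37·31 = 1147 ≡ 13 (mod 42).
  bit 3 = 1: square 13^2 = 169 ≡ 1; bit is 1, so multiply 1·31 = 31 (mod 42).
Final value: 31^7 ≡ 31 (mod 42).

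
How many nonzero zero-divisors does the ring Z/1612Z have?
In Z/1612Z each nonzero element is either a unit (gcd with 1612 is 1) or a zero-divisor (gcd > 1). The number of units is φ(1612): factorise 1612 = 2^2 · 13 · 31, so φ(1612) = (2^2 − 2^1) · (13 − 1) · (31 − 1) = 2 · 12 · 30 = 720. The nonzero elements number 1612 − 1 = 1611. Hence the nonzero zero-divisors number 1611 − 720 = 891.

Final answer: Z/1612Z has 891 nonzero zero-divisors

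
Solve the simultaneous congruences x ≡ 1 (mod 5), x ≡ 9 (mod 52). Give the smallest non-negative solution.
x ≡ 61 (mod 260); the representative in [0, 260) is 61

The moduli 5, 52 are pairwise coprime, so by the CRT there is a unique solution mod 5·52 = 260.
Solve by successive substitution. Start with x ≡ 1 (mod 5).
  Combine with x ≡ 9 (mod 52): write x = 1 + 5·t and require 1 + 5·t ≡ 9 (mod 52), i.e. 5·t ≡ 9 − 1 ≡ 8 (mod 52). Since 5^(−1) ≡ 21 (mod 52), t ≡ 21·8 ≡ 12 (mod 52). So x ≡ 1 + 5·12 = 61 (mod 260).
Unique solution in [0, 260): x = 61.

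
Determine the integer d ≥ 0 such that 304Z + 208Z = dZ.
(304, 208) = (16); d = 16

In the PID Z, (a, b) is generated by gcd(a, b). Compute gcd(304, 208) with the extended Euclidean algorithm, tracking rows (r, s, t) with s·304 + t·208 = r:
  row A: (304, 1, 0)   [1·304 + 0·208 = 304]
  row B: (208, 0, 1)   [0·304 + 1·208 = 208]
  304 = 1·208 + 96   → row C = row A − 1·row B = (96, 1, −1)   [check: 1·304 − 1·208 = 96]
  208 = 2·96 + 16   → row D = row B − 2·row C = (16, −2, 3)   [check: −2·304 + 3·208 = 16]
  96 = 6·16 + 0   → remainder 0, stop. gcd = 16 (last nonzero row D).
So gcd(304, 208) = 16, with Bézout identity −2·304 + 3·208 = 16. Containment (⊇): the Bézout identity exhibits 16 as an element of (304, 208), giving (16) ⊆ (304, 208). Containment (⊆): since 16 | 304 and 16 | 208 (304 = 16·19, 208 = 16·13), every Z-linear combination of 304 and 208 is divisible by 16, so (304, 208) ⊆ (16). Therefore (304, 208) = (16), d = 16.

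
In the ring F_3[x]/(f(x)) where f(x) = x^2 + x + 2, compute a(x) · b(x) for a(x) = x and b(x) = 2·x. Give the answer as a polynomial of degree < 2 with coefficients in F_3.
a · b ≡ x + 2 (mod f(x))

Multiply as integer polynomials: a · b = 2·x^2. Reducing coefficients mod 3: a · b ≡ 2·x^2. Now divide by f(x) = x^2 + x + 2 in F_3[x], eliminating the leading term at each step:
  leading term 2·x^2: subtract (2)·f(x) = 2·x^2 + 2·x + 1, leaving x + 2 (coefficients mod 3)
The degree is now < 2, so this is the remainder. Hence a · b ≡ x + 2 in F_3[x]/(f).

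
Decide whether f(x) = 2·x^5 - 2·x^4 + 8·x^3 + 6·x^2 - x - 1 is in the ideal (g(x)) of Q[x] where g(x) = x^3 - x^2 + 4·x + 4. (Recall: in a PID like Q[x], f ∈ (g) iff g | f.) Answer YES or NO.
In Q[x] the ideal (g) consists of all multiples of g, so f ∈ (g) iff g | f, i.e. iff the remainder of f on division by g is 0. Divide f by g (g is monic, so eliminate the leading term of the running remainder at each step):
  leading term 2·x^5: subtract (2·x^2)·g(x) = 2·x^5 - 2·x^4 + 8·x^3 + 8·x^2, leaving -2·x^2 - x - 1
The remainder r(x) = -2·x^2 - x - 1 ≠ 0 (and deg r < deg g), so g ∤ f, i.e. f ∉ (g).

Final answer: NO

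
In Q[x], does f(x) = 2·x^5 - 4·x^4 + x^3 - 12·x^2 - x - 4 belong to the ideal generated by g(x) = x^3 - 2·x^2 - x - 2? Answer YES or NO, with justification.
In Q[x] the ideal (g) consists of all multiples of g, so f ∈ (g) iff g | f, i.e. iff the remainder of f on division by g is 0. Divide f by g (g is monic, so eliminate the leading term of the running remainder at each step):
  leading term 2·x^5: subtract (2·x^2)·g(x) = 2·x^5 - 4·x^4 - 2·x^3 - 4·x^2, leaving 3·x^3 - 8·x^2 - x - 4
  leading term 3·x^3: subtract (3)·g(x) = 3·x^3 - 6·x^2 - 3·x - 6, leaving -2·x^2 + 2·x + 2
The remainder r(x) = -2·x^2 + 2·x + 2 ≠ 0 (and deg r < deg g), so g ∤ f, i.e. f ∉ (g).

Final answer: NO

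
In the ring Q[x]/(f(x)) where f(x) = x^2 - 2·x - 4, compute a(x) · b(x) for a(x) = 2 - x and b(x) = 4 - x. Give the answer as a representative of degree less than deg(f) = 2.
First multiply in Q[x] without reducing: a · b = x^2 - 6·x + 8. Now divide by f(x) = x^2 - 2·x - 4, eliminating the leading term at each step:
  leading term x^2: subtract (1)·f(x) = x^2 - 2·x - 4, leaving 12 - 4·x
The degree is now < 2, so this is the remainder. Hence a · b ≡ 12 - 4·x in Q[x]/(f).

Final answer: a · b ≡ 12 - 4·x (mod f(x))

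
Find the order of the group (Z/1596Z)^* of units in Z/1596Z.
|(Z/1596Z)^*| = 432

(Z/1596Z)^* consists of the classes a with gcd(a, 1596) = 1, so its order is φ(1596). φ is multiplicative, with φ(p^e) = p^e − p^(e−1). Factorise 1596 = 2^2 · 3 · 7 · 19. Then
  φ(1596) = (2^2 − 2^1) · (3 − 1) · (7 − 1) · (19 − 1) = 2 · 2 · 6 · 18 = 432.
Thus |(Z/1596Z)^*| = 432.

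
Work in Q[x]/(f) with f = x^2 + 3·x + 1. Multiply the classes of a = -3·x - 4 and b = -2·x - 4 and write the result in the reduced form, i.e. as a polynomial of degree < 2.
First multiply in Q[x] without reducing: a · b = 6·x^2 + 20·x + 16. Now divide by f(x) = x^2 + 3·x + 1, eliminating the leading term at each step:
  leading term 6·x^2: subtract (6)·f(x) = 6·x^2 + 18·x + 6, leaving 2·x + 10
The degree is now < 2, so this is the remainder. Hence a · b ≡ 2·x + 10 in Q[x]/(f).

Final answer: a · b ≡ 2·x + 10 (mod f(x))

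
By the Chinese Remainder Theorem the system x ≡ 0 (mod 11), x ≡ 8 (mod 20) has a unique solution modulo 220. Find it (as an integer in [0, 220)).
The moduli 11, 20 are pairwise coprime, so by the CRT there is a unique solution mod 11·20 = 220.
Solve by successive substitution. Start with x ≡ 0 (mod 11).
  Combine with x ≡ 8 (mod 20): write x = 11·t and require 11·t ≡ 8 (mod 20). Since 11^(−1) ≡ 11 (mod 20), t ≡ 11·8 ≡ 8 (mod 20). So x ≡ 11·8 = 88 (mod 220).
Unique solution in [0, 220): x = 88.

Final answer: x ≡ 88 (mod 220); the representative in [0, 220) is 88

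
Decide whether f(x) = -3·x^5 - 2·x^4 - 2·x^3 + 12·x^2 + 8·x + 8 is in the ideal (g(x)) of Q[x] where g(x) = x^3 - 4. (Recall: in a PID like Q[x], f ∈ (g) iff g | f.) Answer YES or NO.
YES

In Q[x] the ideal (g) consists of all multiples of g, so f ∈ (g) iff g | f, i.e. iff the remainder of f on division by g is 0. Divide f by g (g is monic, so eliminate the leading term of the running remainder at each step):
  leading term -3·x^5: subtract (-3·x^2)·g(x) = -3·x^5 + 12·x^2, leaving -2·x^4 - 2·x^3 + 8·x + 8
  leading term -2·x^4: subtract (-2·x)·g(x) = -2·x^4 + 8·x, leaving 8 - 2·x^3
  leading term -2·x^3: subtract (-2)·g(x) = 8 - 2·x^3, leaving 0
The remainder is 0, so f(x) = g(x) · h(x) with h(x) = -3·x^2 - 2·x - 2. Hence g | f, i.e. f ∈ (g).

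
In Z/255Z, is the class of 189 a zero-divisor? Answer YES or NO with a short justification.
YES

gcd(189, 255) = 3 > 1, so 189 is not a unit in Z/255Z. In Z/nZ every nonzero non-unit is a zero-divisor: explicitly, take b = 255/gcd = 85 ≠ 0 (mod 255); then 189·85 = 16065 = 63·255, i.e. 189·85 ≡ 0 (mod 255). So 189 is a zero-divisor.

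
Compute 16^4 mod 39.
Use repeated squaring. Binary(4) = 100. Walk through the bits of the exponent 4 left-to-right: at each bit after the leading one, square the running value, then multiply by 16 if the bit is 1 (always reducing mod 39):
  bit 1 = 1 (leading): start with 16.
  bit 2 = 0: square 16^2 = 256 ≡ 22 (mod 39).
  bit 3 = 0: square 22^2 = 484 ≡ 16 (mod 39).
Final value: 16^4 ≡ 16 (mod 39).

Final answer: 16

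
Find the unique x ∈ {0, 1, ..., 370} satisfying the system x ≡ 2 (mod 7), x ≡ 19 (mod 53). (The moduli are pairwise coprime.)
The moduli 7, 53 are pairwise coprime, so by the CRT there is a unique solution mod 7·53 = 371.
Solve by successive substitution. Start with x ≡ 2 (mod 7).
  Combine with x ≡ 19 (mod 53): write x = 2 + 7·t and require 2 + 7·t ≡ 19 (mod 53), i.e. 7·t ≡ 19 − 2 ≡ 17 (mod 53). Since 7^(−1) ≡ 38 (mod 53), t ≡ 38·17 ≡ 10 (mod 53). So x ≡ 2 + 7·10 = 72 (mod 371).
Unique solution in [0, 371): x = 72.

Final answer: x ≡ 72 (mod 371); the representative in [0, 371) is 72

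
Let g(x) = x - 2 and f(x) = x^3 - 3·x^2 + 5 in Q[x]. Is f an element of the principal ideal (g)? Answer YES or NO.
In Q[x] the ideal (g) consists of all multiples of g, so f ∈ (g) iff g | f, i.e. iff the remainder of f on division by g is 0. Divide f by g (g is monic, so eliminate the leading term of the running remainder at each step):
  leading term x^3: subtract (x^2)·g(x) = x^3 - 2·x^2, leaving 5 - x^2
  leading term -x^2: subtract (-x)·g(x) = -x^2 + 2·x, leaving 5 - 2·x
  leading term -2·x: subtract (-2)·g(x) = 4 - 2·x, leaving 1
The remainder r(x) = 1 ≠ 0 (and deg r < deg g), so g ∤ f, i.e. f ∉ (g).

Final answer: NO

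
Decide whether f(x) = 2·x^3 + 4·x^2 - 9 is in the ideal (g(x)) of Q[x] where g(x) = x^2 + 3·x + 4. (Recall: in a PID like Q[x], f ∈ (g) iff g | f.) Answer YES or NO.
In Q[x] the ideal (g) consists of all multiples of g, so f ∈ (g) iff g | f, i.e. iff the remainder of f on division by g is 0. Divide f by g (g is monic, so eliminate the leading term of the running remainder at each step):
  leading term 2·x^3: subtract (2·x)·g(x) = 2·x^3 + 6·x^2 + 8·x, leaving -2·x^2 - 8·x - 9
  leading term -2·x^2: subtract (-2)·g(x) = -2·x^2 - 6·x - 8, leaving -2·x - 1
The remainder r(x) = -2·x - 1 ≠ 0 (and deg r < deg g), so g ∤ f, i.e. f ∉ (g).

Final answer: NO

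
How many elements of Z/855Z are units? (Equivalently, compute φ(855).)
Z/855Z has φ(855) = 432 units

An element a ∈ Z/855Z is a unit iff gcd(a, 855) = 1, so the number of units is φ(855). φ is multiplicative, with φ(p^e) = p^e − p^(e−1). Factorise 855 = 3^2 · 5 · 19. Then
  φ(855) = (3^2 − 3^1) · (5 − 1) · (19 − 1) = 6 · 4 · 18 = 432.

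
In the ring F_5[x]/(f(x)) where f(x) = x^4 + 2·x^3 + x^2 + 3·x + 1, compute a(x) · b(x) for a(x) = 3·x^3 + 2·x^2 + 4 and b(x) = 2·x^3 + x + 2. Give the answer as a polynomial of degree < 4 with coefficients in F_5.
Multiply as integer polynomials: a · b = 6·x^6 + 4·x^5 + 3·x^4 + 16·x^3 + 4·x^2 + 4·x + 8. Reducing coefficients mod 5: a · b ≡ x^6 + 4·x^5 + 3·x^4 + x^3 + 4·x^2 + 4·x + 3. Now divide by f(x) = x^4 + 2·x^3 + x^2 + 3·x + 1 in F_5[x], eliminating the leading term at each step:
  leading term x^6: subtract (x^2)·f(x) = x^6 + 2·x^5 + x^4 + 3·x^3 + x^2, leaving 2·x^5 + 2·x^4 + 3·x^3 + 3·x^2 + 4·x + 3 (coefficients mod 5)
  leading term 2·x^5: subtract (2·x)·f(x) = 2·x^5 + 4·x^4 + 2·x^3 + x^2 + 2·x, leaving 3·x^4 + x^3 + 2·x^2 + 2·x + 3 (coefficients mod 5)
  leading term 3·x^4: subtract (3)·f(x) = 3·x^4 + x^3 + 3·x^2 + 4·x + 3, leaving 4·x^2 + 3·x (coefficients mod 5)
The degree is now < 4, so this is the remainder. Hence a · b ≡ 4·x^2 + 3·x in F_5[x]/(f).

Final answer: a · b ≡ 4·x^2 + 3·x (mod f(x))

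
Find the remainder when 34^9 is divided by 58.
4

Use repeated squaring. Binary(9) = 1001. Walk through the bits of the exponent 9 left-to-right: at each bit after the leading one, square the running value, then multiply by 34 if the bit is 1 (always reducing mod 58):
  bit 1 = 1 (leading): start with 34.
  bit 2 = 0: square 34^2 = 1156 ≡ 54 (mod 58).
  bit 3 = 0: square 54^2 = 2916 ≡ 16 (mod 58).
  bit 4 = 1: square 16^2 = 256 ≡ 24; bit is 1, so multiply 24·34 = 816 ≡ 4 (mod 58).
Final value: 34^9 ≡ 4 (mod 58).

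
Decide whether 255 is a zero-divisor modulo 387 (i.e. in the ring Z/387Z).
gcd(255, 387) = 3 > 1, so 255 is not a unit in Z/387Z. In Z/nZ every nonzero non-unit is a zero-divisor: explicitly, take b = 387/gcd = 129 ≠ 0 (mod 387); then 255·129 = 32895 = 85·387, i.e. 255·129 ≡ 0 (mod 387). So 255 is a zero-divisor.

Final answer: YES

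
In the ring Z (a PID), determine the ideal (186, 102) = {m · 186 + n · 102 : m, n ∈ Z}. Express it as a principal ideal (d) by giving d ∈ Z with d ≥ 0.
(186, 102) = (6); d = 6

In the PID Z, (a, b) is generated by gcd(a, b). Compute gcd(186, 102) with the extended Euclidean algorithm, tracking rows (r, s, t) with s·186 + t·102 = r:
  row A: (186, 1, 0)   [1·186 + 0·102 = 186]
  row B: (102, 0, 1)   [0·186 + 1·102 = 102]
  186 = 1·102 + 84   → row C = row A − 1·row B = (84, 1, −1)   [check: 1·186 − 1·102 = 84]
  102 = 1·84 + 18   → row D = row B − 1·row C = (18, −1, 2)   [check: −1·186 + 2·102 = 18]
  84 = 4·18 + 12   → row E = row C − 4·row D = (12, 5, −9)   [check: 5·186 − 9·102 = 12]
  18 = 1·12 + 6   → row F = row D − 1·row E = (6, −6, 11)   [check: −6·186 + 11·102 = 6]
  12 = 2·6 + 0   → remainder 0, stop. gcd = 6 (last nonzero row F).
So gcd(186, 102) = 6, with Bézout identity −6·186 + 11·102 = 6. Containment (⊇): the Bézout identity exhibits 6 as an element of (186, 102), giving (6) ⊆ (186, 102). Containment (⊆): since 6 | 186 and 6 | 102 (186 = 6·31, 102 = 6·17), every Z-linear combination of 186 and 102 is divisible by 6, so (186, 102) ⊆ (6). Therefore (186, 102) = (6), d = 6.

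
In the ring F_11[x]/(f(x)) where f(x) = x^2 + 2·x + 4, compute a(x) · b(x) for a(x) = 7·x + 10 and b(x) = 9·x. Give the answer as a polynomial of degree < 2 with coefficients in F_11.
Multiply as integer polynomials: a · b = 63·x^2 + 90·x. Reducing coefficients mod 11: a · b ≡ 8·x^2 + 2·x. Now divide by f(x) = x^2 + 2·x + 4 in F_11[x], eliminating the leading term at each step:
  leading term 8·x^2: subtract (8)·f(x) = 8·x^2 + 5·x + 10, leaving 8·x + 1 (coefficients mod 11)
The degree is now < 2, so this is the remainder. Hence a · b ≡ 8·x + 1 in F_11[x]/(f).

Final answer: a · b ≡ 8·x + 1 (mod f(x))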